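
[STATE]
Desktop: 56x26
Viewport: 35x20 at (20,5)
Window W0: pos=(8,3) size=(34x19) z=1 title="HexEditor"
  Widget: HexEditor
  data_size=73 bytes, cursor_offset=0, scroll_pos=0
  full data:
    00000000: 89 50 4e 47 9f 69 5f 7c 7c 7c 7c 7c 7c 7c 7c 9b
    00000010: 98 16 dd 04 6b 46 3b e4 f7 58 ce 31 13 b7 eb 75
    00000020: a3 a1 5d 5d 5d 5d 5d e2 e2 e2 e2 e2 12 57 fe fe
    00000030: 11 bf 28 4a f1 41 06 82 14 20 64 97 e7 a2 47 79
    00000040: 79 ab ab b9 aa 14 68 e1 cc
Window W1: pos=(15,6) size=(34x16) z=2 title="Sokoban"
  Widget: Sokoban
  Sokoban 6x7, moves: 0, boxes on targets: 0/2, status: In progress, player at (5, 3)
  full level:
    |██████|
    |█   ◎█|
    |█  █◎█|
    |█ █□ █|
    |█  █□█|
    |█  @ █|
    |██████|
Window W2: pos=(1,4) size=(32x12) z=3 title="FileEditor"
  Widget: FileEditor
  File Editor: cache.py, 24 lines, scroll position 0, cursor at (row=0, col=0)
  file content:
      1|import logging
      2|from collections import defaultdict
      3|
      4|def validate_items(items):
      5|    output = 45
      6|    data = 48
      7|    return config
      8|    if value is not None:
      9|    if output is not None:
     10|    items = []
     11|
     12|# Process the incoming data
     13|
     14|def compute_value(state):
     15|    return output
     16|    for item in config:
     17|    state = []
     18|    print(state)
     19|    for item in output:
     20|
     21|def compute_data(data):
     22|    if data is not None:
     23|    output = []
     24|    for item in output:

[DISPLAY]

            ┃────────┨             
────────────┨━━━━━━━━━━━━━━━┓      
           ▲┃               ┃      
mport defau█┃───────────────┨      
           ░┃               ┃      
(items):   ░┃               ┃      
           ░┃               ┃      
           ░┃               ┃      
           ░┃               ┃      
t None:    ▼┃               ┃      
━━━━━━━━━━━━┛               ┃      
s: 0  0/2                   ┃      
                            ┃      
                            ┃      
                            ┃      
                            ┃      
━━━━━━━━━━━━━━━━━━━━━━━━━━━━┛      
                                   
                                   
                                   


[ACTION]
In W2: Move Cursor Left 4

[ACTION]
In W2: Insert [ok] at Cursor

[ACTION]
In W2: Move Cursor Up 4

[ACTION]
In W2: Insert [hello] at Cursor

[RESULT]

            ┃────────┨             
────────────┨━━━━━━━━━━━━━━━┓      
ing        ▲┃               ┃      
mport defau█┃───────────────┨      
           ░┃               ┃      
(items):   ░┃               ┃      
           ░┃               ┃      
           ░┃               ┃      
           ░┃               ┃      
t None:    ▼┃               ┃      
━━━━━━━━━━━━┛               ┃      
s: 0  0/2                   ┃      
                            ┃      
                            ┃      
                            ┃      
                            ┃      
━━━━━━━━━━━━━━━━━━━━━━━━━━━━┛      
                                   
                                   
                                   


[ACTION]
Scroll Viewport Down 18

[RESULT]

────────────┨━━━━━━━━━━━━━━━┓      
ing        ▲┃               ┃      
mport defau█┃───────────────┨      
           ░┃               ┃      
(items):   ░┃               ┃      
           ░┃               ┃      
           ░┃               ┃      
           ░┃               ┃      
t None:    ▼┃               ┃      
━━━━━━━━━━━━┛               ┃      
s: 0  0/2                   ┃      
                            ┃      
                            ┃      
                            ┃      
                            ┃      
━━━━━━━━━━━━━━━━━━━━━━━━━━━━┛      
                                   
                                   
                                   
                                   


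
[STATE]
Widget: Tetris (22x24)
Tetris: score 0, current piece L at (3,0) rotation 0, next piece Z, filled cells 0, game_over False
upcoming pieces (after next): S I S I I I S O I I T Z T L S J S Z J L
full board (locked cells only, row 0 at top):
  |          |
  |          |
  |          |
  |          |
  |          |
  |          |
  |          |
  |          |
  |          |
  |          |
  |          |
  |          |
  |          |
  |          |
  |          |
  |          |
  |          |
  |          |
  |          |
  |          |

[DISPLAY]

     ▒    │Next:      
   ▒▒▒    │▓▓         
          │ ▓▓        
          │           
          │           
          │           
          │Score:     
          │0          
          │           
          │           
          │           
          │           
          │           
          │           
          │           
          │           
          │           
          │           
          │           
          │           
          │           
          │           
          │           
          │           


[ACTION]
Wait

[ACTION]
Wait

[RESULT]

          │Next:      
          │▓▓         
     ▒    │ ▓▓        
   ▒▒▒    │           
          │           
          │           
          │Score:     
          │0          
          │           
          │           
          │           
          │           
          │           
          │           
          │           
          │           
          │           
          │           
          │           
          │           
          │           
          │           
          │           
          │           


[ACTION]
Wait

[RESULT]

          │Next:      
          │▓▓         
          │ ▓▓        
     ▒    │           
   ▒▒▒    │           
          │           
          │Score:     
          │0          
          │           
          │           
          │           
          │           
          │           
          │           
          │           
          │           
          │           
          │           
          │           
          │           
          │           
          │           
          │           
          │           


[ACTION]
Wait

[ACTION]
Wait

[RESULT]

          │Next:      
          │▓▓         
          │ ▓▓        
          │           
          │           
     ▒    │           
   ▒▒▒    │Score:     
          │0          
          │           
          │           
          │           
          │           
          │           
          │           
          │           
          │           
          │           
          │           
          │           
          │           
          │           
          │           
          │           
          │           


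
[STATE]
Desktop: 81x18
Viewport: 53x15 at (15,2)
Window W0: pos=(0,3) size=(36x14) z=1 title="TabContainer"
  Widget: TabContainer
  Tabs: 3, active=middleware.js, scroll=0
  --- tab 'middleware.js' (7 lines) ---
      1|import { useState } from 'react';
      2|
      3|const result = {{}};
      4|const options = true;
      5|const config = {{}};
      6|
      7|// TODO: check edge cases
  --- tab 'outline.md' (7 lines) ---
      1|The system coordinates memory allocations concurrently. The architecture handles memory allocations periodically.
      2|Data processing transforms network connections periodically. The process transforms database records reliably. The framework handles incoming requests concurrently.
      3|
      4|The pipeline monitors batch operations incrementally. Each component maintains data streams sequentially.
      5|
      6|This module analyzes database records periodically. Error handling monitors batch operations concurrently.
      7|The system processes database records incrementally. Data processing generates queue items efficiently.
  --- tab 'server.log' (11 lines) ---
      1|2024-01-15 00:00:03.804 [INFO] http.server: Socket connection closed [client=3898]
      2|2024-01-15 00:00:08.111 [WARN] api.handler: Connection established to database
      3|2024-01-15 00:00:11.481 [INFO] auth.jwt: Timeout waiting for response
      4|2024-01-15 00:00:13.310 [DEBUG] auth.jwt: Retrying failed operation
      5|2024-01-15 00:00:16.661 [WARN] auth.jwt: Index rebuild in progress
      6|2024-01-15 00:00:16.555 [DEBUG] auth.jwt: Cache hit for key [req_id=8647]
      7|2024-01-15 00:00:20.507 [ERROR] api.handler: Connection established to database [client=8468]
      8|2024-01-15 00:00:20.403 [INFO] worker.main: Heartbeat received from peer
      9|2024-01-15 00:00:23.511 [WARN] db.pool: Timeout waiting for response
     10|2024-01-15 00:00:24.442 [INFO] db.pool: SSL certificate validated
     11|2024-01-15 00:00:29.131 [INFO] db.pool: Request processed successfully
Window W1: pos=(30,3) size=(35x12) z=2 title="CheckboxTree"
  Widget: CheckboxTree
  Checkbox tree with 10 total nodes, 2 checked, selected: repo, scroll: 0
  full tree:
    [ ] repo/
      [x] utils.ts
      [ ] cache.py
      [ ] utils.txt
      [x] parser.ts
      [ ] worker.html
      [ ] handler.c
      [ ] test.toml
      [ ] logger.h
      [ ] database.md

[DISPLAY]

                                                     
━━━━━━━━━━━━━━━┏━━━━━━━━━━━━━━━━━━━━━━━━━━━━━━━━━┓   
               ┃ CheckboxTree                    ┃   
───────────────┠─────────────────────────────────┨   
]│ outline.md │┃>[-] repo/                       ┃   
───────────────┃   [x] utils.ts                  ┃   
ate } from 'rea┃   [ ] cache.py                  ┃   
               ┃   [ ] utils.txt                 ┃   
 {{}};         ┃   [x] parser.ts                 ┃   
= true;        ┃   [ ] worker.html               ┃   
 {{}};         ┃   [ ] handler.c                 ┃   
               ┃   [ ] test.toml                 ┃   
 edge cases    ┗━━━━━━━━━━━━━━━━━━━━━━━━━━━━━━━━━┛   
                    ┃                                
━━━━━━━━━━━━━━━━━━━━┛                                


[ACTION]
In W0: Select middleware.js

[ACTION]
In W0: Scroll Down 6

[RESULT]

                                                     
━━━━━━━━━━━━━━━┏━━━━━━━━━━━━━━━━━━━━━━━━━━━━━━━━━┓   
               ┃ CheckboxTree                    ┃   
───────────────┠─────────────────────────────────┨   
]│ outline.md │┃>[-] repo/                       ┃   
───────────────┃   [x] utils.ts                  ┃   
 edge cases    ┃   [ ] cache.py                  ┃   
               ┃   [ ] utils.txt                 ┃   
               ┃   [x] parser.ts                 ┃   
               ┃   [ ] worker.html               ┃   
               ┃   [ ] handler.c                 ┃   
               ┃   [ ] test.toml                 ┃   
               ┗━━━━━━━━━━━━━━━━━━━━━━━━━━━━━━━━━┛   
                    ┃                                
━━━━━━━━━━━━━━━━━━━━┛                                


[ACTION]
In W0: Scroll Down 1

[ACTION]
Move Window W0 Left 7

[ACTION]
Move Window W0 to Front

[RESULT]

                                                     
━━━━━━━━━━━━━━━━━━━━┓━━━━━━━━━━━━━━━━━━━━━━━━━━━━┓   
                    ┃kboxTree                    ┃   
────────────────────┨────────────────────────────┨   
]│ outline.md │ serv┃repo/                       ┃   
────────────────────┃] utils.ts                  ┃   
 edge cases         ┃] cache.py                  ┃   
                    ┃] utils.txt                 ┃   
                    ┃] parser.ts                 ┃   
                    ┃] worker.html               ┃   
                    ┃] handler.c                 ┃   
                    ┃] test.toml                 ┃   
                    ┃━━━━━━━━━━━━━━━━━━━━━━━━━━━━┛   
                    ┃                                
━━━━━━━━━━━━━━━━━━━━┛                                


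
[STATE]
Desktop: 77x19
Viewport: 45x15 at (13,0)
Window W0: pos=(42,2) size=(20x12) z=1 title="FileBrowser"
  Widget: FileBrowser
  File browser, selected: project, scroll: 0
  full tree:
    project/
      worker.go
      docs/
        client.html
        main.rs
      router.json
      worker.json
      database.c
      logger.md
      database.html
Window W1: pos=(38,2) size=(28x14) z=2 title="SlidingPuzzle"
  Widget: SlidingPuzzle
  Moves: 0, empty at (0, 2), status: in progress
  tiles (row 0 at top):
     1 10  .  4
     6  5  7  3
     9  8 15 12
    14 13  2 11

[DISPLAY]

                                             
                                             
                         ┏━━━━━━━━━━━━━━━━━━━
                         ┃ SlidingPuzzle     
                         ┠───────────────────
                         ┃┌────┬────┬────┬───
                         ┃│  1 │ 10 │    │  4
                         ┃├────┼────┼────┼───
                         ┃│  6 │  5 │  7 │  3
                         ┃├────┼────┼────┼───
                         ┃│  9 │  8 │ 15 │ 12
                         ┃├────┼────┼────┼───
                         ┃│ 14 │ 13 │  2 │ 11
                         ┃└────┴────┴────┴───
                         ┃Moves: 0           


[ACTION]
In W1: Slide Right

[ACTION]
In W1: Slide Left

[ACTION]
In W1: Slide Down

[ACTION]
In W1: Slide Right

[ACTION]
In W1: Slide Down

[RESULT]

                                             
                                             
                         ┏━━━━━━━━━━━━━━━━━━━
                         ┃ SlidingPuzzle     
                         ┠───────────────────
                         ┃┌────┬────┬────┬───
                         ┃│  1 │    │ 10 │  4
                         ┃├────┼────┼────┼───
                         ┃│  6 │  5 │  7 │  3
                         ┃├────┼────┼────┼───
                         ┃│  9 │  8 │ 15 │ 12
                         ┃├────┼────┼────┼───
                         ┃│ 14 │ 13 │  2 │ 11
                         ┃└────┴────┴────┴───
                         ┃Moves: 3           


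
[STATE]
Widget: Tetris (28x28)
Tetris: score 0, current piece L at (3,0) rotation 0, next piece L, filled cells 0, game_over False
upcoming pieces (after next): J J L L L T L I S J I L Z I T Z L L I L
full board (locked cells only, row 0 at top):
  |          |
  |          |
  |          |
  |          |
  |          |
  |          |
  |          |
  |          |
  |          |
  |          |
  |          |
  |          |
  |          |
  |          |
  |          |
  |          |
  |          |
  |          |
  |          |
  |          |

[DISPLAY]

     ▒    │Next:            
   ▒▒▒    │  ▒              
          │▒▒▒              
          │                 
          │                 
          │                 
          │Score:           
          │0                
          │                 
          │                 
          │                 
          │                 
          │                 
          │                 
          │                 
          │                 
          │                 
          │                 
          │                 
          │                 
          │                 
          │                 
          │                 
          │                 
          │                 
          │                 
          │                 
          │                 


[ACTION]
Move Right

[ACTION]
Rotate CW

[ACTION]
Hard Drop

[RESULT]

     ▒    │Next:            
   ▒▒▒    │█                
          │███              
          │                 
          │                 
          │                 
          │Score:           
          │0                
          │                 
          │                 
          │                 
          │                 
          │                 
          │                 
          │                 
          │                 
          │                 
    ▒     │                 
    ▒     │                 
    ▒▒    │                 
          │                 
          │                 
          │                 
          │                 
          │                 
          │                 
          │                 
          │                 


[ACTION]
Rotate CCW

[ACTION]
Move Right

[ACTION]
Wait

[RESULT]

          │Next:            
    ▒▒    │█                
     ▒    │███              
     ▒    │                 
          │                 
          │                 
          │Score:           
          │0                
          │                 
          │                 
          │                 
          │                 
          │                 
          │                 
          │                 
          │                 
          │                 
    ▒     │                 
    ▒     │                 
    ▒▒    │                 
          │                 
          │                 
          │                 
          │                 
          │                 
          │                 
          │                 
          │                 


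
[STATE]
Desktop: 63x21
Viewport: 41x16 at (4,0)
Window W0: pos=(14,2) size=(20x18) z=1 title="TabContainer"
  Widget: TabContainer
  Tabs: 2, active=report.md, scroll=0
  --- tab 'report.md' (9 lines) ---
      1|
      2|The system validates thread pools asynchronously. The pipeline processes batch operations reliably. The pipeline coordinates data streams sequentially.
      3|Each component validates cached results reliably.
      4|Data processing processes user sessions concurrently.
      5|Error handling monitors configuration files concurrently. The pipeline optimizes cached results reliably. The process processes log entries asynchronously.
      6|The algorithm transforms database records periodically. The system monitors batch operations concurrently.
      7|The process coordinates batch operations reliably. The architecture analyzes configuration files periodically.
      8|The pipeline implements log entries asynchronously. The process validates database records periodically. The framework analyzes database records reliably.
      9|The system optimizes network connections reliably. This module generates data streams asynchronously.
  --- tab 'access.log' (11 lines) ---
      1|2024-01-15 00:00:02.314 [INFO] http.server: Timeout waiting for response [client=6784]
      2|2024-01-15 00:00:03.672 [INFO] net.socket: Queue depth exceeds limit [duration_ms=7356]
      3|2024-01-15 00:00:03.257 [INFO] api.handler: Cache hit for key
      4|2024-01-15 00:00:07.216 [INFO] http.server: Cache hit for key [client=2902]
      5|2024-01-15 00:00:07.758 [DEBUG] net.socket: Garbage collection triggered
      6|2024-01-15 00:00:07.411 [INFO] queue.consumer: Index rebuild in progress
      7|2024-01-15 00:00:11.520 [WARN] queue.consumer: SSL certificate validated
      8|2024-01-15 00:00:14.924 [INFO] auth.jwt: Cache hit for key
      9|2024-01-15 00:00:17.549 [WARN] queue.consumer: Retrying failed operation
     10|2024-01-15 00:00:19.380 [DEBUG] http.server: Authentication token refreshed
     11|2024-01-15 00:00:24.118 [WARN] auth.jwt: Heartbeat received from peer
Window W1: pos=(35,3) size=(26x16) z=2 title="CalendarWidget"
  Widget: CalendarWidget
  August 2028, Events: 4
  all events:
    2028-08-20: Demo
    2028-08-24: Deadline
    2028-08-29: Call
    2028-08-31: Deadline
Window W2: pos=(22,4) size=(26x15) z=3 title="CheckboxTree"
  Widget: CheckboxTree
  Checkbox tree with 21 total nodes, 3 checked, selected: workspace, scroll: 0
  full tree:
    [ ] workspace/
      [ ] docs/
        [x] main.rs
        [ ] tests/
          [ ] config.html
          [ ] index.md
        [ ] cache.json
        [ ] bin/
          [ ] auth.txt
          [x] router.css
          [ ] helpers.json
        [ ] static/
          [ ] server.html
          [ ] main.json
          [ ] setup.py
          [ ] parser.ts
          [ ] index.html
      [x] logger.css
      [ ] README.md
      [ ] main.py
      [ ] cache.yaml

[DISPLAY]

                                         
                                         
          ┏━━━━━━━━━━━━━━━━━━┓           
          ┃ TabContainer     ┃ ┏━━━━━━━━━
          ┠───────┏━━━━━━━━━━━━━━━━━━━━━━
          ┃[report┃ CheckboxTree         
          ┃───────┠──────────────────────
          ┃       ┃>[-] workspace/       
          ┃The sys┃   [-] docs/          
          ┃Each co┃     [x] main.rs      
          ┃Data pr┃     [ ] tests/       
          ┃Error h┃       [ ] config.html
          ┃The alg┃       [ ] index.md   
          ┃The pro┃     [ ] cache.json   
          ┃The pip┃     [-] bin/         
          ┃The sys┃       [ ] auth.txt   


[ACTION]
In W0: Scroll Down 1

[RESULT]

                                         
                                         
          ┏━━━━━━━━━━━━━━━━━━┓           
          ┃ TabContainer     ┃ ┏━━━━━━━━━
          ┠───────┏━━━━━━━━━━━━━━━━━━━━━━
          ┃[report┃ CheckboxTree         
          ┃───────┠──────────────────────
          ┃The sys┃>[-] workspace/       
          ┃Each co┃   [-] docs/          
          ┃Data pr┃     [x] main.rs      
          ┃Error h┃     [ ] tests/       
          ┃The alg┃       [ ] config.html
          ┃The pro┃       [ ] index.md   
          ┃The pip┃     [ ] cache.json   
          ┃The sys┃     [-] bin/         
          ┃       ┃       [ ] auth.txt   


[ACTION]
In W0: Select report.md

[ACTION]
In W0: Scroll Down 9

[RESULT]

                                         
                                         
          ┏━━━━━━━━━━━━━━━━━━┓           
          ┃ TabContainer     ┃ ┏━━━━━━━━━
          ┠───────┏━━━━━━━━━━━━━━━━━━━━━━
          ┃[report┃ CheckboxTree         
          ┃───────┠──────────────────────
          ┃The sys┃>[-] workspace/       
          ┃       ┃   [-] docs/          
          ┃       ┃     [x] main.rs      
          ┃       ┃     [ ] tests/       
          ┃       ┃       [ ] config.html
          ┃       ┃       [ ] index.md   
          ┃       ┃     [ ] cache.json   
          ┃       ┃     [-] bin/         
          ┃       ┃       [ ] auth.txt   


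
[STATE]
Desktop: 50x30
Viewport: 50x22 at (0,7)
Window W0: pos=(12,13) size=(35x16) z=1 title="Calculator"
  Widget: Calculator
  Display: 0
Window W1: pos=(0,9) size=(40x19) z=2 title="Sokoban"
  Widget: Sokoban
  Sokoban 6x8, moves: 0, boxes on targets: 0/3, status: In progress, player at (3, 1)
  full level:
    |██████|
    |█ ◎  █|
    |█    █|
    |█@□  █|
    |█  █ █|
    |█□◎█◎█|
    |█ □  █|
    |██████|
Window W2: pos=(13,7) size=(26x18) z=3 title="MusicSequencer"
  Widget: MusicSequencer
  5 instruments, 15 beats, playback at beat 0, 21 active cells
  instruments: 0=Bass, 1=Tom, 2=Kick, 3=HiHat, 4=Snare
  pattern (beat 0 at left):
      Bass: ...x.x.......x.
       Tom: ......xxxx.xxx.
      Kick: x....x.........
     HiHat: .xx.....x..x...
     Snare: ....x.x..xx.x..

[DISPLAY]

             ┏━━━━━━━━━━━━━━━━━━━━━━━━┓           
             ┃ MusicSequencer         ┃           
┏━━━━━━━━━━━━┠────────────────────────┨┓          
┃ Sokoban    ┃      ▼12345678901234   ┃┃          
┠────────────┃  Bass···█·█·······█·   ┃┨          
┃██████      ┃   Tom······████·███·   ┃┃          
┃█ ◎  █      ┃  Kick█····█·········   ┃┃━━━━━━┓   
┃█    █      ┃ HiHat·██·····█··█···   ┃┃      ┃   
┃█@□  █      ┃ Snare····█·█··██·█··   ┃┃──────┨   
┃█  █ █      ┃                        ┃┃     0┃   
┃█□◎█◎█      ┃                        ┃┃      ┃   
┃█ □  █      ┃                        ┃┃      ┃   
┃██████      ┃                        ┃┃      ┃   
┃Moves: 0  0/┃                        ┃┃      ┃   
┃            ┃                        ┃┃      ┃   
┃            ┃                        ┃┃      ┃   
┃            ┃                        ┃┃      ┃   
┃            ┗━━━━━━━━━━━━━━━━━━━━━━━━┛┃      ┃   
┃                                      ┃      ┃   
┃                                      ┃      ┃   
┗━━━━━━━━━━━━━━━━━━━━━━━━━━━━━━━━━━━━━━┛      ┃   
            ┗━━━━━━━━━━━━━━━━━━━━━━━━━━━━━━━━━┛   


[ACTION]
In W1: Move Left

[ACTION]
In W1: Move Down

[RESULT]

             ┏━━━━━━━━━━━━━━━━━━━━━━━━┓           
             ┃ MusicSequencer         ┃           
┏━━━━━━━━━━━━┠────────────────────────┨┓          
┃ Sokoban    ┃      ▼12345678901234   ┃┃          
┠────────────┃  Bass···█·█·······█·   ┃┨          
┃██████      ┃   Tom······████·███·   ┃┃          
┃█ ◎  █      ┃  Kick█····█·········   ┃┃━━━━━━┓   
┃█    █      ┃ HiHat·██·····█··█···   ┃┃      ┃   
┃█ □  █      ┃ Snare····█·█··██·█··   ┃┃──────┨   
┃█@ █ █      ┃                        ┃┃     0┃   
┃█□◎█◎█      ┃                        ┃┃      ┃   
┃█ □  █      ┃                        ┃┃      ┃   
┃██████      ┃                        ┃┃      ┃   
┃Moves: 1  0/┃                        ┃┃      ┃   
┃            ┃                        ┃┃      ┃   
┃            ┃                        ┃┃      ┃   
┃            ┃                        ┃┃      ┃   
┃            ┗━━━━━━━━━━━━━━━━━━━━━━━━┛┃      ┃   
┃                                      ┃      ┃   
┃                                      ┃      ┃   
┗━━━━━━━━━━━━━━━━━━━━━━━━━━━━━━━━━━━━━━┛      ┃   
            ┗━━━━━━━━━━━━━━━━━━━━━━━━━━━━━━━━━┛   


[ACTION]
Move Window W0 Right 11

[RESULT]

             ┏━━━━━━━━━━━━━━━━━━━━━━━━┓           
             ┃ MusicSequencer         ┃           
┏━━━━━━━━━━━━┠────────────────────────┨┓          
┃ Sokoban    ┃      ▼12345678901234   ┃┃          
┠────────────┃  Bass···█·█·······█·   ┃┨          
┃██████      ┃   Tom······████·███·   ┃┃          
┃█ ◎  █      ┃  Kick█····█·········   ┃┃━━━━━━━━━┓
┃█    █      ┃ HiHat·██·····█··█···   ┃┃         ┃
┃█ □  █      ┃ Snare····█·█··██·█··   ┃┃─────────┨
┃█@ █ █      ┃                        ┃┃        0┃
┃█□◎█◎█      ┃                        ┃┃         ┃
┃█ □  █      ┃                        ┃┃         ┃
┃██████      ┃                        ┃┃         ┃
┃Moves: 1  0/┃                        ┃┃         ┃
┃            ┃                        ┃┃         ┃
┃            ┃                        ┃┃         ┃
┃            ┃                        ┃┃         ┃
┃            ┗━━━━━━━━━━━━━━━━━━━━━━━━┛┃         ┃
┃                                      ┃         ┃
┃                                      ┃         ┃
┗━━━━━━━━━━━━━━━━━━━━━━━━━━━━━━━━━━━━━━┛         ┃
               ┗━━━━━━━━━━━━━━━━━━━━━━━━━━━━━━━━━┛


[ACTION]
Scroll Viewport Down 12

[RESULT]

             ┃ MusicSequencer         ┃           
┏━━━━━━━━━━━━┠────────────────────────┨┓          
┃ Sokoban    ┃      ▼12345678901234   ┃┃          
┠────────────┃  Bass···█·█·······█·   ┃┨          
┃██████      ┃   Tom······████·███·   ┃┃          
┃█ ◎  █      ┃  Kick█····█·········   ┃┃━━━━━━━━━┓
┃█    █      ┃ HiHat·██·····█··█···   ┃┃         ┃
┃█ □  █      ┃ Snare····█·█··██·█··   ┃┃─────────┨
┃█@ █ █      ┃                        ┃┃        0┃
┃█□◎█◎█      ┃                        ┃┃         ┃
┃█ □  █      ┃                        ┃┃         ┃
┃██████      ┃                        ┃┃         ┃
┃Moves: 1  0/┃                        ┃┃         ┃
┃            ┃                        ┃┃         ┃
┃            ┃                        ┃┃         ┃
┃            ┃                        ┃┃         ┃
┃            ┗━━━━━━━━━━━━━━━━━━━━━━━━┛┃         ┃
┃                                      ┃         ┃
┃                                      ┃         ┃
┗━━━━━━━━━━━━━━━━━━━━━━━━━━━━━━━━━━━━━━┛         ┃
               ┗━━━━━━━━━━━━━━━━━━━━━━━━━━━━━━━━━┛
                                                  


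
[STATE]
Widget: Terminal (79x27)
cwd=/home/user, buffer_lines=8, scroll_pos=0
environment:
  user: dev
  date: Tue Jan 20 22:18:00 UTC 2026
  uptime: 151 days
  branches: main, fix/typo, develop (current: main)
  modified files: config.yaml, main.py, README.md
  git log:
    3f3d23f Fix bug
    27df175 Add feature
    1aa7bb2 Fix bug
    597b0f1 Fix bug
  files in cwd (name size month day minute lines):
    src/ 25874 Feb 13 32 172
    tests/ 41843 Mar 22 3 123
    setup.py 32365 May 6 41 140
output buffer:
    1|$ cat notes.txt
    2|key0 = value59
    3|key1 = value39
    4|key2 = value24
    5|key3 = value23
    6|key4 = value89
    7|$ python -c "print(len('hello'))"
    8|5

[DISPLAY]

$ cat notes.txt                                                                
key0 = value59                                                                 
key1 = value39                                                                 
key2 = value24                                                                 
key3 = value23                                                                 
key4 = value89                                                                 
$ python -c "print(len('hello'))"                                              
5                                                                              
$ █                                                                            
                                                                               
                                                                               
                                                                               
                                                                               
                                                                               
                                                                               
                                                                               
                                                                               
                                                                               
                                                                               
                                                                               
                                                                               
                                                                               
                                                                               
                                                                               
                                                                               
                                                                               
                                                                               


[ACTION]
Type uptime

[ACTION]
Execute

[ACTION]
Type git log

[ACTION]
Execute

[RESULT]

$ cat notes.txt                                                                
key0 = value59                                                                 
key1 = value39                                                                 
key2 = value24                                                                 
key3 = value23                                                                 
key4 = value89                                                                 
$ python -c "print(len('hello'))"                                              
5                                                                              
$ uptime                                                                       
 10:00  up 151 days                                                            
$ git log                                                                      
3f3d23f Fix bug                                                                
27df175 Add feature                                                            
1aa7bb2 Fix bug                                                                
597b0f1 Fix bug                                                                
$ █                                                                            
                                                                               
                                                                               
                                                                               
                                                                               
                                                                               
                                                                               
                                                                               
                                                                               
                                                                               
                                                                               
                                                                               


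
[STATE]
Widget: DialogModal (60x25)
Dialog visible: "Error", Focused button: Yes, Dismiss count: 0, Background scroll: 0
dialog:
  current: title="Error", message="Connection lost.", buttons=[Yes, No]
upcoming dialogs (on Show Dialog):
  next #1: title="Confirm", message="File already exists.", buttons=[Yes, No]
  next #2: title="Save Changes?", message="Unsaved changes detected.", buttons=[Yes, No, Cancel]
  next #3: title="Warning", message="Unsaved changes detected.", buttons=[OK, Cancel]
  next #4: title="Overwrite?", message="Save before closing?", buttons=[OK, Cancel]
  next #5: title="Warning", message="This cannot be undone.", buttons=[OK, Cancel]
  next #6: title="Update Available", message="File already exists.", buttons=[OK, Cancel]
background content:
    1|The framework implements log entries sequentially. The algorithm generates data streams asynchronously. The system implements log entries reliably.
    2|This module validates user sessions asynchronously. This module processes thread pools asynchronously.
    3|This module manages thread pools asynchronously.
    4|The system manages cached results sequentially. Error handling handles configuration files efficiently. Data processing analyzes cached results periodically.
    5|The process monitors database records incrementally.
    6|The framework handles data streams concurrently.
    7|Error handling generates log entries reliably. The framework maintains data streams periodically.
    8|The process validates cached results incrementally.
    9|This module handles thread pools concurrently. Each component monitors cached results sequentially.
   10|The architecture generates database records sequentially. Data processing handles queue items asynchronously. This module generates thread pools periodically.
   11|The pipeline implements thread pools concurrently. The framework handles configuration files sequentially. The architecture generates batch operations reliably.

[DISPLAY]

The framework implements log entries sequentially. The algor
This module validates user sessions asynchronously. This mod
This module manages thread pools asynchronously.            
The system manages cached results sequentially. Error handli
The process monitors database records incrementally.        
The framework handles data streams concurrently.            
Error handling generates log entries reliably. The framework
The process validates cached results incrementally.         
This module handles thread pools concurrently. Each componen
The architecture generates database records sequentially. Da
The pipeline impleme┌──────────────────┐currently. The frame
                    │      Error       │                    
                    │ Connection lost. │                    
                    │    [Yes]  No     │                    
                    └──────────────────┘                    
                                                            
                                                            
                                                            
                                                            
                                                            
                                                            
                                                            
                                                            
                                                            
                                                            


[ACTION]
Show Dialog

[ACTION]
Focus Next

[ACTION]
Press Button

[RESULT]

The framework implements log entries sequentially. The algor
This module validates user sessions asynchronously. This mod
This module manages thread pools asynchronously.            
The system manages cached results sequentially. Error handli
The process monitors database records incrementally.        
The framework handles data streams concurrently.            
Error handling generates log entries reliably. The framework
The process validates cached results incrementally.         
This module handles thread pools concurrently. Each componen
The architecture generates database records sequentially. Da
The pipeline implements thread pools concurrently. The frame
                                                            
                                                            
                                                            
                                                            
                                                            
                                                            
                                                            
                                                            
                                                            
                                                            
                                                            
                                                            
                                                            
                                                            


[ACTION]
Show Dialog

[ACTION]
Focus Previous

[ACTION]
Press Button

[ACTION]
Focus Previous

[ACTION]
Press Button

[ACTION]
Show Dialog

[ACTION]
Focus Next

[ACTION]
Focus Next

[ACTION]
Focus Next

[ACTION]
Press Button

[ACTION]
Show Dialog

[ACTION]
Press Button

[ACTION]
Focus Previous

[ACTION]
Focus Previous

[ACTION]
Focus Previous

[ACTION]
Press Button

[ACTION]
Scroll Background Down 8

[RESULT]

This module handles thread pools concurrently. Each componen
The architecture generates database records sequentially. Da
The pipeline implements thread pools concurrently. The frame
                                                            
                                                            
                                                            
                                                            
                                                            
                                                            
                                                            
                                                            
                                                            
                                                            
                                                            
                                                            
                                                            
                                                            
                                                            
                                                            
                                                            
                                                            
                                                            
                                                            
                                                            
                                                            
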